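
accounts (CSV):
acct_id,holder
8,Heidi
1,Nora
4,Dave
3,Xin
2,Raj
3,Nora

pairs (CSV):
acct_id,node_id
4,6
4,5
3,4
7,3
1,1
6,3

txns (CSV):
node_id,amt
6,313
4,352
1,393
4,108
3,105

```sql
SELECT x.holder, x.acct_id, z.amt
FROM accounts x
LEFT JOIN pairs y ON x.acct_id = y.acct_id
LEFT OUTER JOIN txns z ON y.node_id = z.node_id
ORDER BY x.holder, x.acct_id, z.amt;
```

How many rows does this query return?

9

Evaluate left to right. First `accounts x LEFT JOIN pairs y` on acct_id: 7 row(s).
Then LEFT JOIN `txns z` on node_id: each of those 7 rows is kept; rows whose y.node_id has no match in z get NULL for z's columns.
Result: 9 row(s).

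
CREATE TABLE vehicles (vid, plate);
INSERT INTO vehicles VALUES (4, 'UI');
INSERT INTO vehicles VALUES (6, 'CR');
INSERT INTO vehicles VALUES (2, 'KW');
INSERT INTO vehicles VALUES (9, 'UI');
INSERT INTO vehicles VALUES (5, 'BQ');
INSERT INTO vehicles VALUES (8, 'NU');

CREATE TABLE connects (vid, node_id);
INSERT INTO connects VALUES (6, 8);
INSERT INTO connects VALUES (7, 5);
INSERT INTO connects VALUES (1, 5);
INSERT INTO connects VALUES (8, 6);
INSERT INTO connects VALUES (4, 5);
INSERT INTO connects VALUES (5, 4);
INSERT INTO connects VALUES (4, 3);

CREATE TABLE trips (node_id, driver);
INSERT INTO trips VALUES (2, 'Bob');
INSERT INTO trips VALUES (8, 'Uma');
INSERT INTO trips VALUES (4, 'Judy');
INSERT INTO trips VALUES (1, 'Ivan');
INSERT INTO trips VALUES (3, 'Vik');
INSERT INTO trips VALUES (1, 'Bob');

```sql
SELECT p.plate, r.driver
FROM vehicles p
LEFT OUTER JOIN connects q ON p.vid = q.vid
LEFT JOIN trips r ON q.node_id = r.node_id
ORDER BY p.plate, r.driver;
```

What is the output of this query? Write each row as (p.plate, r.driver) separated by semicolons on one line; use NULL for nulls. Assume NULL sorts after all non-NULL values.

Evaluate left to right. First `vehicles p LEFT JOIN connects q` on vid: 7 row(s).
Then LEFT JOIN `trips r` on node_id: each of those 7 rows is kept; rows whose q.node_id has no match in r get NULL for r's columns.

(BQ, Judy); (CR, Uma); (KW, NULL); (NU, NULL); (UI, Vik); (UI, NULL); (UI, NULL)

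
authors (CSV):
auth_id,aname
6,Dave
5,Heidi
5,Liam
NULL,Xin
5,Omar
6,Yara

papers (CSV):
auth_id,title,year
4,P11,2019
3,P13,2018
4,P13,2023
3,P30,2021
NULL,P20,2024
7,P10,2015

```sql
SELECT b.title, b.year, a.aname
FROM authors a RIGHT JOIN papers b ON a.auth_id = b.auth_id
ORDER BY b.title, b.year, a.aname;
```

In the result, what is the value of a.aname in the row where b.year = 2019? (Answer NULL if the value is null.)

NULL

RIGHT JOIN keeps every row from `papers`; unmatched rows get NULL for `authors`'s columns.
Matching on a.auth_id = b.auth_id. A NULL in a compared column never satisfies the condition.
- auth_id=6: no matching b row.
- auth_id=5: no matching b row.
- auth_id=5: no matching b row.
- auth_id=NULL: no matching b row.
- auth_id=5: no matching b row.
- auth_id=6: no matching b row.
- 6 b row(s) had no a match → kept, a columns NULL.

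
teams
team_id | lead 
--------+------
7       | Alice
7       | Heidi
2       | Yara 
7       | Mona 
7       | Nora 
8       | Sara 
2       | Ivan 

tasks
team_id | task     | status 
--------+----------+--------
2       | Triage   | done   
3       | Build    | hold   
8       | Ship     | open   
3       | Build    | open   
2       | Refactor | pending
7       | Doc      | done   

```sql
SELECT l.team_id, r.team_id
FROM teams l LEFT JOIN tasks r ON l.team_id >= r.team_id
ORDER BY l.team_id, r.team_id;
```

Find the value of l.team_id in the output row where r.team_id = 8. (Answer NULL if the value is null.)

LEFT JOIN keeps every row from `teams`; unmatched rows get NULL for `tasks`'s columns.
Matching on l.team_id >= r.team_id.
- l[0] team_id=7 → 5 match(es) in r → 5 row(s).
- l[1] team_id=7 → 5 match(es) in r → 5 row(s).
- l[2] team_id=2 → 2 match(es) in r → 2 row(s).
- l[3] team_id=7 → 5 match(es) in r → 5 row(s).
- l[4] team_id=7 → 5 match(es) in r → 5 row(s).
- l[5] team_id=8 → 6 match(es) in r → 6 row(s).
- l[6] team_id=2 → 2 match(es) in r → 2 row(s).

8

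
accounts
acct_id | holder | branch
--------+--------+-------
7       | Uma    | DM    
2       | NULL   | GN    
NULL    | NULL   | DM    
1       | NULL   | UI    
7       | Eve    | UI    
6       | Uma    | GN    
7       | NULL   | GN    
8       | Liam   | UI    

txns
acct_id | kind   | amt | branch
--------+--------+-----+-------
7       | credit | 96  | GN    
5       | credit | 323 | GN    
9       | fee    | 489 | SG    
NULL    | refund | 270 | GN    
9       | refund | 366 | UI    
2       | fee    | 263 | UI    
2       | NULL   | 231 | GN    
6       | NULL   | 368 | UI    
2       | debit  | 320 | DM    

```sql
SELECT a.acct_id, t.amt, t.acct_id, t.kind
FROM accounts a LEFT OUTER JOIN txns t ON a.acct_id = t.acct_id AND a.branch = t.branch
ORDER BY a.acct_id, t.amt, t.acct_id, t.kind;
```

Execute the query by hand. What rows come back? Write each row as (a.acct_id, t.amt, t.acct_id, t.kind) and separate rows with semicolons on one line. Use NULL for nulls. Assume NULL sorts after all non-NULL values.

(1, NULL, NULL, NULL); (2, 231, 2, NULL); (6, NULL, NULL, NULL); (7, 96, 7, credit); (7, NULL, NULL, NULL); (7, NULL, NULL, NULL); (8, NULL, NULL, NULL); (NULL, NULL, NULL, NULL)

LEFT JOIN keeps every row from `accounts`; unmatched rows get NULL for `txns`'s columns.
Matching on a.acct_id = t.acct_id AND a.branch = t.branch. A NULL in a compared column never satisfies the condition.
- a[0] acct_id=7, branch=DM → no match; kept with NULLs on the t side.
- a[1] acct_id=2, branch=GN → 1 match(es) in t → 1 row(s).
- a[2] acct_id=NULL, branch=DM → no match; kept with NULLs on the t side.
- a[3] acct_id=1, branch=UI → no match; kept with NULLs on the t side.
- a[4] acct_id=7, branch=UI → no match; kept with NULLs on the t side.
- a[5] acct_id=6, branch=GN → no match; kept with NULLs on the t side.
- a[6] acct_id=7, branch=GN → 1 match(es) in t → 1 row(s).
- a[7] acct_id=8, branch=UI → no match; kept with NULLs on the t side.
After projecting and ordering:
a.acct_id | t.amt | t.acct_id | t.kind
1 | NULL | NULL | NULL
2 | 231 | 2 | NULL
6 | NULL | NULL | NULL
7 | 96 | 7 | credit
7 | NULL | NULL | NULL
7 | NULL | NULL | NULL
8 | NULL | NULL | NULL
NULL | NULL | NULL | NULL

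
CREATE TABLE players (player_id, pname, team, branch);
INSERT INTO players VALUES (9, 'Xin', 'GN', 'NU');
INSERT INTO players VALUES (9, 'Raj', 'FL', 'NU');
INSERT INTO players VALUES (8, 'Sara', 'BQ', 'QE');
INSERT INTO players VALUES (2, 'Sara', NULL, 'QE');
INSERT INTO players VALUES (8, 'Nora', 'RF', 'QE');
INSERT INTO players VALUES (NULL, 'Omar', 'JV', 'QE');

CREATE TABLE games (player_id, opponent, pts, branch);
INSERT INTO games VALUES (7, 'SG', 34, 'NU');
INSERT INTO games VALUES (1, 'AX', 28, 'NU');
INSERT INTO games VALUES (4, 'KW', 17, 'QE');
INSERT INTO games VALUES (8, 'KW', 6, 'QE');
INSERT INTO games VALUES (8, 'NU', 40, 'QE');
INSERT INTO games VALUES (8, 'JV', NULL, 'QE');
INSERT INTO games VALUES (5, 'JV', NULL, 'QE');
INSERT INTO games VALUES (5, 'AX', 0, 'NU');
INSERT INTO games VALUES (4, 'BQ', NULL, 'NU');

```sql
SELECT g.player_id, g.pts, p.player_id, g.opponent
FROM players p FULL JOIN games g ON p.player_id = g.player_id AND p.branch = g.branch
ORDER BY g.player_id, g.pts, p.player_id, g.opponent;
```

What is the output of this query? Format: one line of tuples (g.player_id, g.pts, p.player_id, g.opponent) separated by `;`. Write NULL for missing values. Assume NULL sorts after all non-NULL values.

FULL OUTER JOIN keeps every row from both sides; unmatched rows get NULL for the other side's columns.
Matching on p.player_id = g.player_id AND p.branch = g.branch. A NULL in a compared column never satisfies the condition.
- p (player_id=9, branch=NU) has no partner → padded with NULL.
- p (player_id=9, branch=NU) has no partner → padded with NULL.
- p (player_id=8, branch=QE) pairs with 3 row(s) of g.
- p (player_id=2, branch=QE) has no partner → padded with NULL.
- p (player_id=8, branch=QE) pairs with 3 row(s) of g.
- p (player_id=NULL, branch=QE) has no partner → padded with NULL.
- plus 6 unmatched g row(s), each kept with NULL p columns.

(1, 28, NULL, AX); (4, 17, NULL, KW); (4, NULL, NULL, BQ); (5, 0, NULL, AX); (5, NULL, NULL, JV); (7, 34, NULL, SG); (8, 6, 8, KW); (8, 6, 8, KW); (8, 40, 8, NU); (8, 40, 8, NU); (8, NULL, 8, JV); (8, NULL, 8, JV); (NULL, NULL, 2, NULL); (NULL, NULL, 9, NULL); (NULL, NULL, 9, NULL); (NULL, NULL, NULL, NULL)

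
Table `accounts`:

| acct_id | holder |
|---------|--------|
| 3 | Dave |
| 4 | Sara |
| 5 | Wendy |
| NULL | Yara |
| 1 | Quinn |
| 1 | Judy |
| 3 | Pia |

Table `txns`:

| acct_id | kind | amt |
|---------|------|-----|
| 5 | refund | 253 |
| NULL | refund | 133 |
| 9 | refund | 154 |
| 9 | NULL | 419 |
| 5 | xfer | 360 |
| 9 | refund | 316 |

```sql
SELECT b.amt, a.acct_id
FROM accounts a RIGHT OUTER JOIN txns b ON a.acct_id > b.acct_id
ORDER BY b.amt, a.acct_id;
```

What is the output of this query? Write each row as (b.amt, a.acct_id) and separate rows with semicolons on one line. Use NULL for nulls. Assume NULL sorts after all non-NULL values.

RIGHT JOIN keeps every row from `txns`; unmatched rows get NULL for `accounts`'s columns.
Matching on a.acct_id > b.acct_id. A NULL in a compared column never satisfies the condition.
Matched pairs: 0; unmatched b rows kept: 6.

(133, NULL); (154, NULL); (253, NULL); (316, NULL); (360, NULL); (419, NULL)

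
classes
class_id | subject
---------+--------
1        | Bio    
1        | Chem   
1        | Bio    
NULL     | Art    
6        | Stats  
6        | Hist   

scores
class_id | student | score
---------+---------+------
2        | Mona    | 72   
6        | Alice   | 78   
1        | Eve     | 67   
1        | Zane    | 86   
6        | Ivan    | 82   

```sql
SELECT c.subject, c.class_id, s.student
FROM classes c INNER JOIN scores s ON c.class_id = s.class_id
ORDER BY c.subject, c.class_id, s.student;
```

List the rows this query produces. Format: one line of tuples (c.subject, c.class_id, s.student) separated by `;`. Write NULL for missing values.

INNER JOIN keeps only pairs where the ON condition holds.
Matching on c.class_id = s.class_id. A NULL in a compared column never satisfies the condition.
- c[0] class_id=1 → 2 match(es) in s → 2 row(s).
- c[1] class_id=1 → 2 match(es) in s → 2 row(s).
- c[2] class_id=1 → 2 match(es) in s → 2 row(s).
- c[3] class_id=NULL → no match; dropped.
- c[4] class_id=6 → 2 match(es) in s → 2 row(s).
- c[5] class_id=6 → 2 match(es) in s → 2 row(s).
After projecting and ordering:
c.subject | c.class_id | s.student
Bio | 1 | Eve
Bio | 1 | Eve
Bio | 1 | Zane
Bio | 1 | Zane
Chem | 1 | Eve
Chem | 1 | Zane
Hist | 6 | Alice
Hist | 6 | Ivan
Stats | 6 | Alice
Stats | 6 | Ivan

(Bio, 1, Eve); (Bio, 1, Eve); (Bio, 1, Zane); (Bio, 1, Zane); (Chem, 1, Eve); (Chem, 1, Zane); (Hist, 6, Alice); (Hist, 6, Ivan); (Stats, 6, Alice); (Stats, 6, Ivan)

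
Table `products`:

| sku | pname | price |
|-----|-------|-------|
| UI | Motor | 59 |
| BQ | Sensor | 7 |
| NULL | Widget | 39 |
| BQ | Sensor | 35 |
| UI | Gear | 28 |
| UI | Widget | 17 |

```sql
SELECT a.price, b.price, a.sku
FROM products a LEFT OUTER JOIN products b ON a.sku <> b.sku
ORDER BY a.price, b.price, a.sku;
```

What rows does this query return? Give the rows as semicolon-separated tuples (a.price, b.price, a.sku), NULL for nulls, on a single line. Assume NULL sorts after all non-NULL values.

(7, 17, BQ); (7, 28, BQ); (7, 59, BQ); (17, 7, UI); (17, 35, UI); (28, 7, UI); (28, 35, UI); (35, 17, BQ); (35, 28, BQ); (35, 59, BQ); (39, NULL, NULL); (59, 7, UI); (59, 35, UI)

LEFT JOIN keeps every row from `products a`; unmatched rows get NULL for `products b`'s columns.
Matching on a.sku <> b.sku. A NULL in a compared column never satisfies the condition.
- a (sku=UI) pairs with 2 row(s) of b.
- a (sku=BQ) pairs with 3 row(s) of b.
- a (sku=NULL) has no partner → padded with NULL.
- a (sku=BQ) pairs with 3 row(s) of b.
- a (sku=UI) pairs with 2 row(s) of b.
- a (sku=UI) pairs with 2 row(s) of b.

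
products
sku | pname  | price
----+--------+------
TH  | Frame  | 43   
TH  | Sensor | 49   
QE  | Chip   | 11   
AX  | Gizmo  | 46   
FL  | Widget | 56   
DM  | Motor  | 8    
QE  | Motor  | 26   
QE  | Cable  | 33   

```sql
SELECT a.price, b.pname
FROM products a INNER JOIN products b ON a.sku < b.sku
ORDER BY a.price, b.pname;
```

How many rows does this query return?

24

INNER JOIN keeps only pairs where the ON condition holds.
Matching on a.sku < b.sku.
- sku=TH: no matching b row, dropped.
- sku=TH: no matching b row, dropped.
- sku=QE: 2 matching b row(s), so 2 row(s) emitted.
- sku=AX: 7 matching b row(s), so 7 row(s) emitted.
- sku=FL: 5 matching b row(s), so 5 row(s) emitted.
- sku=DM: 6 matching b row(s), so 6 row(s) emitted.
- sku=QE: 2 matching b row(s), so 2 row(s) emitted.
- sku=QE: 2 matching b row(s), so 2 row(s) emitted.
Total: 24 rows.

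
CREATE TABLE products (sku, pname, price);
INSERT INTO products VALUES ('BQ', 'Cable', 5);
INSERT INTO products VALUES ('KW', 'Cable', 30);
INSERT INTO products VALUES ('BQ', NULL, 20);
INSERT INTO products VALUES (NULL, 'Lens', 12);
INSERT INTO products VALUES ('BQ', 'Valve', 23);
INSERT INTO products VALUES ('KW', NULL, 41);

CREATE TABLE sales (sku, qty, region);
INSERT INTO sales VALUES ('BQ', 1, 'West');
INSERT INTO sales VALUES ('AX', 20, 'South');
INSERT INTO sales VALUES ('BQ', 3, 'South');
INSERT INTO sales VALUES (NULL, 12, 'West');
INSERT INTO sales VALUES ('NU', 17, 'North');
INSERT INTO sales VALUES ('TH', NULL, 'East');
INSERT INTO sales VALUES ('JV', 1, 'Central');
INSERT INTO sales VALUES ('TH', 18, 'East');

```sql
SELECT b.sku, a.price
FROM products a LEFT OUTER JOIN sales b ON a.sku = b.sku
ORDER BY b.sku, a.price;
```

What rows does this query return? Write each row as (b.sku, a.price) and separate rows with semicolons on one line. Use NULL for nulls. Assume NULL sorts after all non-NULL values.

LEFT JOIN keeps every row from `products`; unmatched rows get NULL for `sales`'s columns.
Matching on a.sku = b.sku. A NULL in a compared column never satisfies the condition.
Matched pairs: 6; unmatched a rows kept: 3.

(BQ, 5); (BQ, 5); (BQ, 20); (BQ, 20); (BQ, 23); (BQ, 23); (NULL, 12); (NULL, 30); (NULL, 41)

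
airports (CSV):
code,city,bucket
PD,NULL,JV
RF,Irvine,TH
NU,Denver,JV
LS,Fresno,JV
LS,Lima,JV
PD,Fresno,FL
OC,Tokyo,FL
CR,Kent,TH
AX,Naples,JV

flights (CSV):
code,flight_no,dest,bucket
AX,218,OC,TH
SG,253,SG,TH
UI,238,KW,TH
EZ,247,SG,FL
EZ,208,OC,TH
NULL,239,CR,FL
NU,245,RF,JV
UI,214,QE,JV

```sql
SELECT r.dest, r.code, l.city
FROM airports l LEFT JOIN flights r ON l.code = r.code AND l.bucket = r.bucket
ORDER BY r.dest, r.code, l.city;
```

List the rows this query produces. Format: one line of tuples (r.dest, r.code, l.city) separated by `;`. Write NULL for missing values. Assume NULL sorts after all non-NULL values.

(RF, NU, Denver); (NULL, NULL, Fresno); (NULL, NULL, Fresno); (NULL, NULL, Irvine); (NULL, NULL, Kent); (NULL, NULL, Lima); (NULL, NULL, Naples); (NULL, NULL, Tokyo); (NULL, NULL, NULL)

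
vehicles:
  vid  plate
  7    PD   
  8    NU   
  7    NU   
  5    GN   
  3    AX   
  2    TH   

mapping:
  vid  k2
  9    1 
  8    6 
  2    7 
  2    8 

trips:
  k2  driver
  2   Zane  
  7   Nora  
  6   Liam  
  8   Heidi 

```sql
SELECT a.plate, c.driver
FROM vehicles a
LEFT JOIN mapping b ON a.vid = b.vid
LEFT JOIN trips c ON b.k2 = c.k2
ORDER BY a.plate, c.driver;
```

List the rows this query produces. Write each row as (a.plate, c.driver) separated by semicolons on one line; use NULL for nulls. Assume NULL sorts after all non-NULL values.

(AX, NULL); (GN, NULL); (NU, Liam); (NU, NULL); (PD, NULL); (TH, Heidi); (TH, Nora)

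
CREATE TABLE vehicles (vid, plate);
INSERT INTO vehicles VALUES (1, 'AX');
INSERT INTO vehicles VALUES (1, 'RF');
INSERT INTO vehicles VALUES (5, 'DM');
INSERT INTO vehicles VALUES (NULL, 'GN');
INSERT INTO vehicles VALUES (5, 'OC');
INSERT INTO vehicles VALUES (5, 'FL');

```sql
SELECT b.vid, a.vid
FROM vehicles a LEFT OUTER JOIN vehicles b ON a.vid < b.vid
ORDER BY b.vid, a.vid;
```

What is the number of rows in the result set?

LEFT JOIN keeps every row from `vehicles a`; unmatched rows get NULL for `vehicles b`'s columns.
Matching on a.vid < b.vid. A NULL in a compared column never satisfies the condition.
- a row (vid=1): matches 3 b row(s) → 3 output row(s).
- a row (vid=1): matches 3 b row(s) → 3 output row(s).
- a row (vid=5): no match → kept, b columns NULL.
- a row (vid=NULL): no match → kept, b columns NULL.
- a row (vid=5): no match → kept, b columns NULL.
- a row (vid=5): no match → kept, b columns NULL.
Total: 6 matched + 4 padded = 10 rows.

10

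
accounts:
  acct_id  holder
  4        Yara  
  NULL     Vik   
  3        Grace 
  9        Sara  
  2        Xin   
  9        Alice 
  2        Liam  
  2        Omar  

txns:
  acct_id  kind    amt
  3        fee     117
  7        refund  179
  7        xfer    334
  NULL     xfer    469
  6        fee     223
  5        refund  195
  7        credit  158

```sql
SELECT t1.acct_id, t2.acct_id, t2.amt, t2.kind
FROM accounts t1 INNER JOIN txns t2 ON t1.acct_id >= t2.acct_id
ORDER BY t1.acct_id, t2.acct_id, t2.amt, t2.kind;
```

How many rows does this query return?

INNER JOIN keeps only pairs where the ON condition holds.
Matching on t1.acct_id >= t2.acct_id. A NULL in a compared column never satisfies the condition.
Matched pairs: 14.
Total: 14 rows.

14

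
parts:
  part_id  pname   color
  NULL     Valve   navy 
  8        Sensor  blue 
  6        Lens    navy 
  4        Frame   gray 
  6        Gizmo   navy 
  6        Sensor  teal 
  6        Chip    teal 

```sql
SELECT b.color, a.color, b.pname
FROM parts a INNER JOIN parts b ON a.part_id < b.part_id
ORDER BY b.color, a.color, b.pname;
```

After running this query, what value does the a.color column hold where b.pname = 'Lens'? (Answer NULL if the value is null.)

gray

INNER JOIN keeps only pairs where the ON condition holds.
Matching on a.part_id < b.part_id. A NULL in a compared column never satisfies the condition.
Matched pairs: 9.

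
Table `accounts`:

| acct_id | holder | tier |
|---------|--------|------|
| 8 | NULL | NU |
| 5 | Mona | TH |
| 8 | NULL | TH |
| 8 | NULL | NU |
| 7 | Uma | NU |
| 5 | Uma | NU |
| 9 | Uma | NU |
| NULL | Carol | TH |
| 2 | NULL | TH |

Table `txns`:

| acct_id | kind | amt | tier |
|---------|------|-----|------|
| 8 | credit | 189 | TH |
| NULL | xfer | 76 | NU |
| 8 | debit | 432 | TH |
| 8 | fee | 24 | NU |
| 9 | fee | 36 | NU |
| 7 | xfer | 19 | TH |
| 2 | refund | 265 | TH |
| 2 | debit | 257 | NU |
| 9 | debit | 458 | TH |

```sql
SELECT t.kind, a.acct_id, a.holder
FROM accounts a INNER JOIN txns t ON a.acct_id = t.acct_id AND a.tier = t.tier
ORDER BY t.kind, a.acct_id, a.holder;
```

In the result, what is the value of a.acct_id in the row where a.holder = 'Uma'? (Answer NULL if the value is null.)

INNER JOIN keeps only pairs where the ON condition holds.
Matching on a.acct_id = t.acct_id AND a.tier = t.tier. A NULL in a compared column never satisfies the condition.
- a[0] acct_id=8, tier=NU → 1 match(es) in t → 1 row(s).
- a[1] acct_id=5, tier=TH → no match; dropped.
- a[2] acct_id=8, tier=TH → 2 match(es) in t → 2 row(s).
- a[3] acct_id=8, tier=NU → 1 match(es) in t → 1 row(s).
- a[4] acct_id=7, tier=NU → no match; dropped.
- a[5] acct_id=5, tier=NU → no match; dropped.
- a[6] acct_id=9, tier=NU → 1 match(es) in t → 1 row(s).
- a[7] acct_id=NULL, tier=TH → no match; dropped.
- a[8] acct_id=2, tier=TH → 1 match(es) in t → 1 row(s).

9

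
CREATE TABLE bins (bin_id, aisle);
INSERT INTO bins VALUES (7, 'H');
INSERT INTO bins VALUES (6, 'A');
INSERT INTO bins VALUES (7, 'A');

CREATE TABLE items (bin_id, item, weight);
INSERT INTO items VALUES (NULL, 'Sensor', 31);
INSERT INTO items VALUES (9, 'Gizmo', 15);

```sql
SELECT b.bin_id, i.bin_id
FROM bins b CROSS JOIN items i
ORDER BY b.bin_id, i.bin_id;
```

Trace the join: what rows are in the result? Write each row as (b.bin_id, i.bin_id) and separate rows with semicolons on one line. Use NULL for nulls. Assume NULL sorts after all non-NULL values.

(6, 9); (6, NULL); (7, 9); (7, 9); (7, NULL); (7, NULL)

CROSS JOIN pairs every row of `bins` with every row of `items`: 3 × 2 = 6 rows.
After projecting and ordering:
b.bin_id | i.bin_id
6 | 9
6 | NULL
7 | 9
7 | 9
7 | NULL
7 | NULL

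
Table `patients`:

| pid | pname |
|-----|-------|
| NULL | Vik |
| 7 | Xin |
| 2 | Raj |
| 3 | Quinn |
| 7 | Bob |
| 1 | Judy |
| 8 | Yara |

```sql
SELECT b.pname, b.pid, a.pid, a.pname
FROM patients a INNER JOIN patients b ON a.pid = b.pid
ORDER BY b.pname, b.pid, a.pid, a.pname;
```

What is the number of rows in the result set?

8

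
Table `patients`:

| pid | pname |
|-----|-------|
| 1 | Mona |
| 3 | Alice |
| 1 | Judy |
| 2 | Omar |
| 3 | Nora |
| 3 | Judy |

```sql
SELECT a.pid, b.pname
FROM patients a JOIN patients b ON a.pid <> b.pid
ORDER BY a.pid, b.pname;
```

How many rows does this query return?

22

INNER JOIN keeps only pairs where the ON condition holds.
Matching on a.pid <> b.pid.
Matched pairs: 22.
Total: 22 rows.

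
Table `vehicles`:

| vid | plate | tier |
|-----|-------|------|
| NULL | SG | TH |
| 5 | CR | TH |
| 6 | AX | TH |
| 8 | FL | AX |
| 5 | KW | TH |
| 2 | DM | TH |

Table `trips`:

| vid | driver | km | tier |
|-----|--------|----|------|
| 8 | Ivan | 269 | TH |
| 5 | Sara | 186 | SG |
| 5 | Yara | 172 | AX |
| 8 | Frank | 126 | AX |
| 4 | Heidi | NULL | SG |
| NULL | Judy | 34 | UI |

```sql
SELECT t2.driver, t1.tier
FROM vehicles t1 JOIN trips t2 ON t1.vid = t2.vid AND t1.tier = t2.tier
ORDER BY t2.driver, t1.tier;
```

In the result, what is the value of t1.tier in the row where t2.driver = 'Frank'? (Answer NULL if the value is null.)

AX

INNER JOIN keeps only pairs where the ON condition holds.
Matching on t1.vid = t2.vid AND t1.tier = t2.tier. A NULL in a compared column never satisfies the condition.
Matched pairs: 1.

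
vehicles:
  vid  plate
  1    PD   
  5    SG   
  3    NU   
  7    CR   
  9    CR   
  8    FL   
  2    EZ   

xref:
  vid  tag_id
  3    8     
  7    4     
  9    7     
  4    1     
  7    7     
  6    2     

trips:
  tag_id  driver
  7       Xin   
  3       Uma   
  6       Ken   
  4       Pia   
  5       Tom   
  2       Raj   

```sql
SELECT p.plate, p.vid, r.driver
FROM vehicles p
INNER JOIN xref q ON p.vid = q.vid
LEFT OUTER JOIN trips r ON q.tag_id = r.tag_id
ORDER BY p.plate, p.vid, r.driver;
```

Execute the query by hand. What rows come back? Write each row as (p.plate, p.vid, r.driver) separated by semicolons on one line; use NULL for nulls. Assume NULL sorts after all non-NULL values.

(CR, 7, Pia); (CR, 7, Xin); (CR, 9, Xin); (NU, 3, NULL)

Step 1 — p INNER JOIN q on vid → 4 row(s).
Then LEFT JOIN `trips r` on tag_id: each of those 4 rows is kept; rows whose q.tag_id has no match in r get NULL for r's columns.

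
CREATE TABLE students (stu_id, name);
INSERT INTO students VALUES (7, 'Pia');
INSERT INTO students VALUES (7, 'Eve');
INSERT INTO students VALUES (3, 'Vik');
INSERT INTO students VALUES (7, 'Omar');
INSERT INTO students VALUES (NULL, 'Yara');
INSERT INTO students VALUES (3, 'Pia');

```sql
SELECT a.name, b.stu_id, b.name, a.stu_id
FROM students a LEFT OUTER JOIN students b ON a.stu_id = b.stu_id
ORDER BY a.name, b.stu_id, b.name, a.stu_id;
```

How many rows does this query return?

14

LEFT JOIN keeps every row from `students a`; unmatched rows get NULL for `students b`'s columns.
Matching on a.stu_id = b.stu_id. A NULL in a compared column never satisfies the condition.
- stu_id=7: 3 matching b row(s), so 3 row(s) emitted.
- stu_id=7: 3 matching b row(s), so 3 row(s) emitted.
- stu_id=3: 2 matching b row(s), so 2 row(s) emitted.
- stu_id=7: 3 matching b row(s), so 3 row(s) emitted.
- stu_id=NULL: no b row matches, row kept with b columns NULL.
- stu_id=3: 2 matching b row(s), so 2 row(s) emitted.
Total: 13 matched + 1 padded = 14 rows.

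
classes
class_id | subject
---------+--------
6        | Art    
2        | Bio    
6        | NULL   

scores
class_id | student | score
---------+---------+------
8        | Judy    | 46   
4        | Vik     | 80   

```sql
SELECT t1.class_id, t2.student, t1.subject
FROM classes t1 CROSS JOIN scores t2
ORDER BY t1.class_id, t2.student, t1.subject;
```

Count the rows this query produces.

6

CROSS JOIN pairs every row of `classes` with every row of `scores`: 3 × 2 = 6 rows.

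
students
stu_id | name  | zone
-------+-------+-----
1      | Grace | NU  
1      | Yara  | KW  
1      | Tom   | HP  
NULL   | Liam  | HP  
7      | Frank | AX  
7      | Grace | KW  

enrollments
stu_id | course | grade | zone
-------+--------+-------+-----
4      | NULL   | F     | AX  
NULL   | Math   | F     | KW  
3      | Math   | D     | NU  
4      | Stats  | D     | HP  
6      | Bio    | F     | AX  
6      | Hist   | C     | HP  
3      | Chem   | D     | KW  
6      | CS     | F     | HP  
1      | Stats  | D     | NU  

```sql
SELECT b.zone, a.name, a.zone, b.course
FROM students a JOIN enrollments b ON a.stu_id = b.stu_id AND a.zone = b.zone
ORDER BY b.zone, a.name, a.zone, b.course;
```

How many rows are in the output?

1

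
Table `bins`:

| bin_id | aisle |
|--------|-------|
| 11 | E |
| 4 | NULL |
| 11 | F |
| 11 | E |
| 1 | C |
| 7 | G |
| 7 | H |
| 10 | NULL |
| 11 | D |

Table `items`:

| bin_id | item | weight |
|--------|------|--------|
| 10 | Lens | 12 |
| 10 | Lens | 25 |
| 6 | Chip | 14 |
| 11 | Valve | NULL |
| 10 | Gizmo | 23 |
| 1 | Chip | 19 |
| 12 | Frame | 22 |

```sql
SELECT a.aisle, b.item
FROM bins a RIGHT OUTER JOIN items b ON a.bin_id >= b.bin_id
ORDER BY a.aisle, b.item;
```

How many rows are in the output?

RIGHT JOIN keeps every row from `items`; unmatched rows get NULL for `bins`'s columns.
Matching on a.bin_id >= b.bin_id.
- a row (bin_id=11): matches 6 b row(s) → 6 output row(s).
- a row (bin_id=4): matches 1 b row(s) → 1 output row(s).
- a row (bin_id=11): matches 6 b row(s) → 6 output row(s).
- a row (bin_id=11): matches 6 b row(s) → 6 output row(s).
- a row (bin_id=1): matches 1 b row(s) → 1 output row(s).
- a row (bin_id=7): matches 2 b row(s) → 2 output row(s).
- a row (bin_id=7): matches 2 b row(s) → 2 output row(s).
- a row (bin_id=10): matches 5 b row(s) → 5 output row(s).
- a row (bin_id=11): matches 6 b row(s) → 6 output row(s).
- plus 1 unmatched b row(s), each kept with NULL a columns.
Total: 35 matched + 1 padded = 36 rows.

36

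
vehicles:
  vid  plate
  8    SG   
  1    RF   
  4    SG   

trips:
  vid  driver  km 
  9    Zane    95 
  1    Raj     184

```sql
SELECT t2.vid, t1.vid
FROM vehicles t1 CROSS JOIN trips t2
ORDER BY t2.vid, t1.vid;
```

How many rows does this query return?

CROSS JOIN pairs every row of `vehicles` with every row of `trips`: 3 × 2 = 6 rows.

6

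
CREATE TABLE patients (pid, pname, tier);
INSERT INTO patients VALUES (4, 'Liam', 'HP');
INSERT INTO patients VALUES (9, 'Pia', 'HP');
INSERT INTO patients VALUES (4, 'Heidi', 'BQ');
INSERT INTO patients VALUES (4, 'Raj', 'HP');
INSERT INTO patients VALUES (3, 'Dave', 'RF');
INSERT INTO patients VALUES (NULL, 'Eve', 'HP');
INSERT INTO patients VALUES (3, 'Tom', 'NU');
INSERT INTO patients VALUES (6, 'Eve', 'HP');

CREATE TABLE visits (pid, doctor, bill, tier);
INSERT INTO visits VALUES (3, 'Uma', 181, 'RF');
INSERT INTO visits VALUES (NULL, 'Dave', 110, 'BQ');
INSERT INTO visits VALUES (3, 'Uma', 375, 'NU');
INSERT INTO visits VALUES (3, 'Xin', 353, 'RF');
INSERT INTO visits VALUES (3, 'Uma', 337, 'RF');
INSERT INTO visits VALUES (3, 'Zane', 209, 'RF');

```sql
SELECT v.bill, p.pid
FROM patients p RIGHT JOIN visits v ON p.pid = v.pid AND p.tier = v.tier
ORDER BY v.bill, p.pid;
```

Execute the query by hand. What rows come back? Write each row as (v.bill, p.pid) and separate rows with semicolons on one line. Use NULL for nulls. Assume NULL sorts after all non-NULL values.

(110, NULL); (181, 3); (209, 3); (337, 3); (353, 3); (375, 3)

RIGHT JOIN keeps every row from `visits`; unmatched rows get NULL for `patients`'s columns.
Matching on p.pid = v.pid AND p.tier = v.tier. A NULL in a compared column never satisfies the condition.
- pid=4, tier=HP: no matching v row.
- pid=9, tier=HP: no matching v row.
- pid=4, tier=BQ: no matching v row.
- pid=4, tier=HP: no matching v row.
- pid=3, tier=RF: 4 matching v row(s), so 4 row(s) emitted.
- pid=NULL, tier=HP: no matching v row.
- pid=3, tier=NU: 1 matching v row(s), so 1 row(s) emitted.
- pid=6, tier=HP: no matching v row.
- 1 v row(s) had no p match → kept, p columns NULL.
After projecting and ordering:
v.bill | p.pid
110 | NULL
181 | 3
209 | 3
337 | 3
353 | 3
375 | 3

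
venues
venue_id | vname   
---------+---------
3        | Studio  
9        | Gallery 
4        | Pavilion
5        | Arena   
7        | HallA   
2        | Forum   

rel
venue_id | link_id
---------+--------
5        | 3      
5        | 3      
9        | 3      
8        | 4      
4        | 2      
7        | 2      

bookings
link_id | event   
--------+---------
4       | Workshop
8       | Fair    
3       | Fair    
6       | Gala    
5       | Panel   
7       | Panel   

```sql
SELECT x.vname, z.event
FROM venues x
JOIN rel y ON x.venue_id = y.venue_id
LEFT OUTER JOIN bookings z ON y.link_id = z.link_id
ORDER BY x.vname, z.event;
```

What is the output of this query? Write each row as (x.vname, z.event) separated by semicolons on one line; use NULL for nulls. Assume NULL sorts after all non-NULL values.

Step 1 — x INNER JOIN y on venue_id → 5 row(s).
Then LEFT JOIN `bookings z` on link_id: each of those 5 rows is kept; rows whose y.link_id has no match in z get NULL for z's columns.

(Arena, Fair); (Arena, Fair); (Gallery, Fair); (HallA, NULL); (Pavilion, NULL)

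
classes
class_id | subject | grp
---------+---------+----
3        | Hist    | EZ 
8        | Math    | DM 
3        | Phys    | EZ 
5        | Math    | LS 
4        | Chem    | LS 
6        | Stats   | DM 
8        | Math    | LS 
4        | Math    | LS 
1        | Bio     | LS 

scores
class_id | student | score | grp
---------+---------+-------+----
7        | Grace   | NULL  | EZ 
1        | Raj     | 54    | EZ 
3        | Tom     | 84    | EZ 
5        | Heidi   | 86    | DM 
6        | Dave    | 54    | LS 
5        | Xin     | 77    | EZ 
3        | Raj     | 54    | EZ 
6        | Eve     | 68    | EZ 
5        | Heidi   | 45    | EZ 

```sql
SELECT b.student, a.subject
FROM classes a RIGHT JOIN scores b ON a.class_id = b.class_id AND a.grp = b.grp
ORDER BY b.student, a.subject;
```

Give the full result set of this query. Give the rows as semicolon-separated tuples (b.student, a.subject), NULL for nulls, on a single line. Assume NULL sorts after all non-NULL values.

RIGHT JOIN keeps every row from `scores`; unmatched rows get NULL for `classes`'s columns.
Matching on a.class_id = b.class_id AND a.grp = b.grp.
- a row (class_id=3, grp=EZ): matches 2 b row(s) → 2 output row(s).
- a row (class_id=8, grp=DM): no match.
- a row (class_id=3, grp=EZ): matches 2 b row(s) → 2 output row(s).
- a row (class_id=5, grp=LS): no match.
- a row (class_id=4, grp=LS): no match.
- a row (class_id=6, grp=DM): no match.
- a row (class_id=8, grp=LS): no match.
- a row (class_id=4, grp=LS): no match.
- a row (class_id=1, grp=LS): no match.
- 7 b row(s) had no a match → kept, a columns NULL.

(Dave, NULL); (Eve, NULL); (Grace, NULL); (Heidi, NULL); (Heidi, NULL); (Raj, Hist); (Raj, Phys); (Raj, NULL); (Tom, Hist); (Tom, Phys); (Xin, NULL)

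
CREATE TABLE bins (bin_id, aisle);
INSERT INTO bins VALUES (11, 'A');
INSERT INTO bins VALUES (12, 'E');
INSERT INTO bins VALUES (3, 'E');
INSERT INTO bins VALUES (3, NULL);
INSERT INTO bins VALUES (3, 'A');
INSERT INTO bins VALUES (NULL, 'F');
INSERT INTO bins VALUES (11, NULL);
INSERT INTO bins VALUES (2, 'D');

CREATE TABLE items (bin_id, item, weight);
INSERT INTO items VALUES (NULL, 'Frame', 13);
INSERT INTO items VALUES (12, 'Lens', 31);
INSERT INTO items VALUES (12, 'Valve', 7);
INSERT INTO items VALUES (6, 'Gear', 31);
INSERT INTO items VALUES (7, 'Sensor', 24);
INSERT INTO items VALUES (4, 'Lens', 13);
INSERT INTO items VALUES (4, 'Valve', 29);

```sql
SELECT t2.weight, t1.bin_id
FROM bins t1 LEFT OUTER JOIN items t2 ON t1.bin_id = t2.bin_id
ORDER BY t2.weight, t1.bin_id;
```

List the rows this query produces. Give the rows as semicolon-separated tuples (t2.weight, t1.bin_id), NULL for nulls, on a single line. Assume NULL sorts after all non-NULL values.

LEFT JOIN keeps every row from `bins`; unmatched rows get NULL for `items`'s columns.
Matching on t1.bin_id = t2.bin_id. A NULL in a compared column never satisfies the condition.
Matched pairs: 2; unmatched t1 rows kept: 7.

(7, 12); (31, 12); (NULL, 2); (NULL, 3); (NULL, 3); (NULL, 3); (NULL, 11); (NULL, 11); (NULL, NULL)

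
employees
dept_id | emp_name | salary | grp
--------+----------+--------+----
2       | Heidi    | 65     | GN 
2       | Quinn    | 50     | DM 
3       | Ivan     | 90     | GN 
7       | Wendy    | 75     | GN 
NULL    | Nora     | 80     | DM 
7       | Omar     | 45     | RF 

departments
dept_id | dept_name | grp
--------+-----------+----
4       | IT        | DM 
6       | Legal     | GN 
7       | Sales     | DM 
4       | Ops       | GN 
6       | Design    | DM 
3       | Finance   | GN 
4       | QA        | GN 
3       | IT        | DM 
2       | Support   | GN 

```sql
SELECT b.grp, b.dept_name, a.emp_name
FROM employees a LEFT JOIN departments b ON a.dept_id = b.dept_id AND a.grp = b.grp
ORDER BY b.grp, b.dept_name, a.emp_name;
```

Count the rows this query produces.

6

LEFT JOIN keeps every row from `employees`; unmatched rows get NULL for `departments`'s columns.
Matching on a.dept_id = b.dept_id AND a.grp = b.grp. A NULL in a compared column never satisfies the condition.
- dept_id=2, grp=GN: 1 matching b row(s), so 1 row(s) emitted.
- dept_id=2, grp=DM: no b row matches, row kept with b columns NULL.
- dept_id=3, grp=GN: 1 matching b row(s), so 1 row(s) emitted.
- dept_id=7, grp=GN: no b row matches, row kept with b columns NULL.
- dept_id=NULL, grp=DM: no b row matches, row kept with b columns NULL.
- dept_id=7, grp=RF: no b row matches, row kept with b columns NULL.
Total: 2 matched + 4 padded = 6 rows.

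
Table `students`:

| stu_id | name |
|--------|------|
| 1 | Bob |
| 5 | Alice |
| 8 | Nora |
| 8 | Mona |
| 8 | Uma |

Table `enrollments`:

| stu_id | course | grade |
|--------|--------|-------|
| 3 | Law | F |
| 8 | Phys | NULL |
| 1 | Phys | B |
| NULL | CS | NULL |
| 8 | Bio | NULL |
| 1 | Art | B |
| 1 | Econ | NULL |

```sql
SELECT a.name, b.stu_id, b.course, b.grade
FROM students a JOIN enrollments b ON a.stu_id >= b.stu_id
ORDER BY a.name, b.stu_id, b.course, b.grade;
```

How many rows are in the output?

25

INNER JOIN keeps only pairs where the ON condition holds.
Matching on a.stu_id >= b.stu_id. A NULL in a compared column never satisfies the condition.
- a (stu_id=1) pairs with 3 row(s) of b.
- a (stu_id=5) pairs with 4 row(s) of b.
- a (stu_id=8) pairs with 6 row(s) of b.
- a (stu_id=8) pairs with 6 row(s) of b.
- a (stu_id=8) pairs with 6 row(s) of b.
Total: 25 rows.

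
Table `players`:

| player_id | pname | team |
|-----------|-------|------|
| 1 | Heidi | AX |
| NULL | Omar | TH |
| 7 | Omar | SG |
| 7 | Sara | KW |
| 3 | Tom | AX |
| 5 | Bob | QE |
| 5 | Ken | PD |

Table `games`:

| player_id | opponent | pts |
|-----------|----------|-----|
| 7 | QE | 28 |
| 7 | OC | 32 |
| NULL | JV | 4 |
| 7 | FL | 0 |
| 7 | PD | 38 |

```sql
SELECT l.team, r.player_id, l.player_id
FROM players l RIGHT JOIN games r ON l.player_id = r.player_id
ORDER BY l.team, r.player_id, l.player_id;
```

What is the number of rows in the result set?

9

RIGHT JOIN keeps every row from `games`; unmatched rows get NULL for `players`'s columns.
Matching on l.player_id = r.player_id. A NULL in a compared column never satisfies the condition.
Matched pairs: 8; unmatched r rows kept: 1.
Total: 8 matched + 1 padded = 9 rows.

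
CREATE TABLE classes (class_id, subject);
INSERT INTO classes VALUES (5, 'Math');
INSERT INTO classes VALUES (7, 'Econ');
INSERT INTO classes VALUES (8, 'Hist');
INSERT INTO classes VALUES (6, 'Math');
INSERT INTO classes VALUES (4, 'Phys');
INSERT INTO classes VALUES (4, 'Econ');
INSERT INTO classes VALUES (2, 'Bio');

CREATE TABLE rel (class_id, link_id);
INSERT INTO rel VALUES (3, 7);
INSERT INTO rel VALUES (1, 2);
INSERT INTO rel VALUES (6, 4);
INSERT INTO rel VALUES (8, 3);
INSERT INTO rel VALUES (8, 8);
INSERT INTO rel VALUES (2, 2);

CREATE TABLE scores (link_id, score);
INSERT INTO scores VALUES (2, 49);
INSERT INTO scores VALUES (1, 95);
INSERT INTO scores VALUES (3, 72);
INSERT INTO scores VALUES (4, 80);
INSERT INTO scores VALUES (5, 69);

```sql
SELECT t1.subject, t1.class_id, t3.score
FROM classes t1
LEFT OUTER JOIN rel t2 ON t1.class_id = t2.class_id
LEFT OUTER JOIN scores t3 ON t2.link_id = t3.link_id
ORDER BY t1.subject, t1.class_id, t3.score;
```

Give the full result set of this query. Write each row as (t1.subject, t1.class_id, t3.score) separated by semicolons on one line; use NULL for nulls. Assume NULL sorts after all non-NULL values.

(Bio, 2, 49); (Econ, 4, NULL); (Econ, 7, NULL); (Hist, 8, 72); (Hist, 8, NULL); (Math, 5, NULL); (Math, 6, 80); (Phys, 4, NULL)

Joins associate left-to-right: classes LEFT JOIN rel on class_id gives 8 intermediate row(s).
Then LEFT JOIN `scores t3` on link_id: each of those 8 rows is kept; rows whose t2.link_id has no match in t3 get NULL for t3's columns.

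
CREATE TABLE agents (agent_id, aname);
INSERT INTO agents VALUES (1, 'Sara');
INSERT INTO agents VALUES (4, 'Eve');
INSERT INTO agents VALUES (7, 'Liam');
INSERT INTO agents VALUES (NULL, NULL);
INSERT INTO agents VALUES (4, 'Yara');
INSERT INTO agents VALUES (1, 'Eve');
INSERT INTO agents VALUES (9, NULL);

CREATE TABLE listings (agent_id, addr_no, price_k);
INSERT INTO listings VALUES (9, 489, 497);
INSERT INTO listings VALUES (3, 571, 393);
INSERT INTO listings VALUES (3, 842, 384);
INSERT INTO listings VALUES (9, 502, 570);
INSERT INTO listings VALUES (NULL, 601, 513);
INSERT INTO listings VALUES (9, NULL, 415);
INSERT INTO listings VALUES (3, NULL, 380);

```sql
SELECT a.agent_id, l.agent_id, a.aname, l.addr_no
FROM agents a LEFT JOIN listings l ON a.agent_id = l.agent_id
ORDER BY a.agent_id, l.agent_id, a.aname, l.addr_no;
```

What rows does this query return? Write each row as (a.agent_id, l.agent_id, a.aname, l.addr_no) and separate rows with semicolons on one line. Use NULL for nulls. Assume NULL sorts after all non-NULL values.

(1, NULL, Eve, NULL); (1, NULL, Sara, NULL); (4, NULL, Eve, NULL); (4, NULL, Yara, NULL); (7, NULL, Liam, NULL); (9, 9, NULL, 489); (9, 9, NULL, 502); (9, 9, NULL, NULL); (NULL, NULL, NULL, NULL)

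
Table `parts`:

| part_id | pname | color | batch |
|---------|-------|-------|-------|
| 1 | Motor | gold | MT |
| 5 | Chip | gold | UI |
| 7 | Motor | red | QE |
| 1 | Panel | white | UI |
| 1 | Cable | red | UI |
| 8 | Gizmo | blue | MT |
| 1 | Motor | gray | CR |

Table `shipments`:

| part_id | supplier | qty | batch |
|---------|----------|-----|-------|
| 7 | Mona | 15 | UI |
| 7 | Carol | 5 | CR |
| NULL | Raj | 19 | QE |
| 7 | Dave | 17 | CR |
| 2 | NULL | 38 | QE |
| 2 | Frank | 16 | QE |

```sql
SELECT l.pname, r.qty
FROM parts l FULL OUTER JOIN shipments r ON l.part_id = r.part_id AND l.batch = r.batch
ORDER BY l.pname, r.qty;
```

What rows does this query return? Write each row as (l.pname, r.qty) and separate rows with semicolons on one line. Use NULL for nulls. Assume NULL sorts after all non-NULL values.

(Cable, NULL); (Chip, NULL); (Gizmo, NULL); (Motor, NULL); (Motor, NULL); (Motor, NULL); (Panel, NULL); (NULL, 5); (NULL, 15); (NULL, 16); (NULL, 17); (NULL, 19); (NULL, 38)

FULL OUTER JOIN keeps every row from both sides; unmatched rows get NULL for the other side's columns.
Matching on l.part_id = r.part_id AND l.batch = r.batch. A NULL in a compared column never satisfies the condition.
- l[0] part_id=1, batch=MT → no match; kept with NULLs on the r side.
- l[1] part_id=5, batch=UI → no match; kept with NULLs on the r side.
- l[2] part_id=7, batch=QE → no match; kept with NULLs on the r side.
- l[3] part_id=1, batch=UI → no match; kept with NULLs on the r side.
- l[4] part_id=1, batch=UI → no match; kept with NULLs on the r side.
- l[5] part_id=8, batch=MT → no match; kept with NULLs on the r side.
- l[6] part_id=1, batch=CR → no match; kept with NULLs on the r side.
- plus 6 unmatched r row(s), each kept with NULL l columns.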